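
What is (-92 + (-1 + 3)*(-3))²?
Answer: 9604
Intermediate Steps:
(-92 + (-1 + 3)*(-3))² = (-92 + 2*(-3))² = (-92 - 6)² = (-98)² = 9604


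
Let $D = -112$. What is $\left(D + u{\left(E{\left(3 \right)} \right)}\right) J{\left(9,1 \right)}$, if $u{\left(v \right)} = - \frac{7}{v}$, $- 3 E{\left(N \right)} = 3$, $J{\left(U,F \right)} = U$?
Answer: $-945$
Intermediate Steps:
$E{\left(N \right)} = -1$ ($E{\left(N \right)} = \left(- \frac{1}{3}\right) 3 = -1$)
$\left(D + u{\left(E{\left(3 \right)} \right)}\right) J{\left(9,1 \right)} = \left(-112 - \frac{7}{-1}\right) 9 = \left(-112 - -7\right) 9 = \left(-112 + 7\right) 9 = \left(-105\right) 9 = -945$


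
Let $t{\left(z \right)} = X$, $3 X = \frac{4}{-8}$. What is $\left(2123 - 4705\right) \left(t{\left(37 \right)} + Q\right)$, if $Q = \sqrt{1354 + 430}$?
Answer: $\frac{1291}{3} - 5164 \sqrt{446} \approx -1.0863 \cdot 10^{5}$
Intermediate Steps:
$X = - \frac{1}{6}$ ($X = \frac{4 \frac{1}{-8}}{3} = \frac{4 \left(- \frac{1}{8}\right)}{3} = \frac{1}{3} \left(- \frac{1}{2}\right) = - \frac{1}{6} \approx -0.16667$)
$Q = 2 \sqrt{446}$ ($Q = \sqrt{1784} = 2 \sqrt{446} \approx 42.237$)
$t{\left(z \right)} = - \frac{1}{6}$
$\left(2123 - 4705\right) \left(t{\left(37 \right)} + Q\right) = \left(2123 - 4705\right) \left(- \frac{1}{6} + 2 \sqrt{446}\right) = - 2582 \left(- \frac{1}{6} + 2 \sqrt{446}\right) = \frac{1291}{3} - 5164 \sqrt{446}$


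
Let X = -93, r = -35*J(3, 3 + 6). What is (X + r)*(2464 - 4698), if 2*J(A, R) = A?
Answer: 325047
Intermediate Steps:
J(A, R) = A/2
r = -105/2 (r = -35*3/2 = -105/2 ≈ -52.500)
(X + r)*(2464 - 4698) = (-93 - 105/2)*(2464 - 4698) = -291/2*(-2234) = 325047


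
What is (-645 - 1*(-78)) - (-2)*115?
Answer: -337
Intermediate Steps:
(-645 - 1*(-78)) - (-2)*115 = (-645 + 78) - 1*(-230) = -567 + 230 = -337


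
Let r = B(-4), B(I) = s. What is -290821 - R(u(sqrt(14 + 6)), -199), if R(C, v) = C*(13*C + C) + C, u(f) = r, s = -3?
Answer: -290944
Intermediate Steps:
B(I) = -3
r = -3
u(f) = -3
R(C, v) = C + 14*C**2 (R(C, v) = C*(14*C) + C = 14*C**2 + C = C + 14*C**2)
-290821 - R(u(sqrt(14 + 6)), -199) = -290821 - (-3)*(1 + 14*(-3)) = -290821 - (-3)*(1 - 42) = -290821 - (-3)*(-41) = -290821 - 1*123 = -290821 - 123 = -290944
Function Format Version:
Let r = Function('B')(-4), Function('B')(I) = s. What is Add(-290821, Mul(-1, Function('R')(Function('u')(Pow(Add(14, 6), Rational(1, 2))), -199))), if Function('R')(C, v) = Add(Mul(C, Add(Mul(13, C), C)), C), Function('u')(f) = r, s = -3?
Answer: -290944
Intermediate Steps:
Function('B')(I) = -3
r = -3
Function('u')(f) = -3
Function('R')(C, v) = Add(C, Mul(14, Pow(C, 2))) (Function('R')(C, v) = Add(Mul(C, Mul(14, C)), C) = Add(Mul(14, Pow(C, 2)), C) = Add(C, Mul(14, Pow(C, 2))))
Add(-290821, Mul(-1, Function('R')(Function('u')(Pow(Add(14, 6), Rational(1, 2))), -199))) = Add(-290821, Mul(-1, Mul(-3, Add(1, Mul(14, -3))))) = Add(-290821, Mul(-1, Mul(-3, Add(1, -42)))) = Add(-290821, Mul(-1, Mul(-3, -41))) = Add(-290821, Mul(-1, 123)) = Add(-290821, -123) = -290944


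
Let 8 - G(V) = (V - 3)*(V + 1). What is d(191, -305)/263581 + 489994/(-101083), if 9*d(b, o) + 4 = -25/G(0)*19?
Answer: -4262070068321/879237421359 ≈ -4.8475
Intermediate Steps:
G(V) = 8 - (1 + V)*(-3 + V) (G(V) = 8 - (V - 3)*(V + 1) = 8 - (-3 + V)*(1 + V) = 8 - (1 + V)*(-3 + V))
d(b, o) = -173/33 (d(b, o) = -4/9 + (-25/(11 - 1*0² + 2*0)*19)/9 = -4/9 + (-25/(11 - 1*0 + 0)*19)/9 = -4/9 + (-25/(11 + 0 + 0)*19)/9 = -4/9 + (-25/11*19)/9 = -4/9 + (⅑)*(-475/11) = -4/9 - 475/99 = -173/33)
d(191, -305)/263581 + 489994/(-101083) = -173/33/263581 + 489994/(-101083) = -173/33*1/263581 + 489994*(-1/101083) = -173/8698173 - 489994/101083 = -4262070068321/879237421359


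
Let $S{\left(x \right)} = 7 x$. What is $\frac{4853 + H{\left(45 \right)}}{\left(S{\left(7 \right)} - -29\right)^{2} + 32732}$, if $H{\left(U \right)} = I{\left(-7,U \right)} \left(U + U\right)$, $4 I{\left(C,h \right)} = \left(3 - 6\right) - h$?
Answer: $\frac{3773}{38816} \approx 0.097202$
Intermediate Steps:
$I{\left(C,h \right)} = - \frac{3}{4} - \frac{h}{4}$ ($I{\left(C,h \right)} = \frac{\left(3 - 6\right) - h}{4} = \frac{-3 - h}{4} = - \frac{3}{4} - \frac{h}{4}$)
$H{\left(U \right)} = 2 U \left(- \frac{3}{4} - \frac{U}{4}\right)$ ($H{\left(U \right)} = \left(- \frac{3}{4} - \frac{U}{4}\right) \left(U + U\right) = \left(- \frac{3}{4} - \frac{U}{4}\right) 2 U = 2 U \left(- \frac{3}{4} - \frac{U}{4}\right)$)
$\frac{4853 + H{\left(45 \right)}}{\left(S{\left(7 \right)} - -29\right)^{2} + 32732} = \frac{4853 - \frac{45 \left(3 + 45\right)}{2}}{\left(7 \cdot 7 - -29\right)^{2} + 32732} = \frac{4853 - \frac{45}{2} \cdot 48}{\left(49 + \left(-5 + 34\right)\right)^{2} + 32732} = \frac{4853 - 1080}{\left(49 + 29\right)^{2} + 32732} = \frac{3773}{78^{2} + 32732} = \frac{3773}{6084 + 32732} = \frac{3773}{38816}$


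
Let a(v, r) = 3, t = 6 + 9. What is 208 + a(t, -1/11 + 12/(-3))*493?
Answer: 1687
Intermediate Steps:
t = 15
208 + a(t, -1/11 + 12/(-3))*493 = 208 + 3*493 = 208 + 1479 = 1687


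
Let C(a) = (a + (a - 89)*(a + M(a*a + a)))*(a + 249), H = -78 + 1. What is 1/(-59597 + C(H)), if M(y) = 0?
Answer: 1/2125663 ≈ 4.7044e-7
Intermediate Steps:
H = -77
C(a) = (249 + a)*(a + a*(-89 + a)) (C(a) = (a + (a - 89)*(a + 0))*(a + 249) = (a + (-89 + a)*a)*(249 + a) = (a + a*(-89 + a))*(249 + a) = (249 + a)*(a + a*(-89 + a)))
1/(-59597 + C(H)) = 1/(-59597 - 77*(-21912 + (-77)² + 161*(-77))) = 1/(-59597 - 77*(-21912 + 5929 - 12397)) = 1/(-59597 - 77*(-28380)) = 1/(-59597 + 2185260) = 1/2125663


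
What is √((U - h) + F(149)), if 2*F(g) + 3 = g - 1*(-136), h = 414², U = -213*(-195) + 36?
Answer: 2*I*√32421 ≈ 360.12*I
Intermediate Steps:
U = 41571 (U = 41535 + 36 = 41571)
h = 171396
F(g) = 133/2 + g/2 (F(g) = -3/2 + (g - 1*(-136))/2 = -3/2 + (g + 136)/2 = -3/2 + (136 + g)/2 = -3/2 + (68 + g/2) = 133/2 + g/2)
√((U - h) + F(149)) = √((41571 - 1*171396) + (133/2 + (½)*149)) = √((41571 - 171396) + (133/2 + 149/2)) = √(-129825 + 141) = √(-129684) = 2*I*√32421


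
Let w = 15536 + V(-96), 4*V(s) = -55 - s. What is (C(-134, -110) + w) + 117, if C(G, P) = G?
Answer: 62117/4 ≈ 15529.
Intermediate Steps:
V(s) = -55/4 - s/4 (V(s) = (-55 - s)/4 = -55/4 - s/4)
w = 62185/4 (w = 15536 + (-55/4 - ¼*(-96)) = 15536 + (-55/4 + 24) = 15536 + 41/4 = 62185/4 ≈ 15546.)
(C(-134, -110) + w) + 117 = (-134 + 62185/4) + 117 = 61649/4 + 117 = 62117/4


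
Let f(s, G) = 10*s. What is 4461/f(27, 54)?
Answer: 1487/90 ≈ 16.522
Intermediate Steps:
4461/f(27, 54) = 4461/((10*27)) = 4461/270 = 4461*(1/270) = 1487/90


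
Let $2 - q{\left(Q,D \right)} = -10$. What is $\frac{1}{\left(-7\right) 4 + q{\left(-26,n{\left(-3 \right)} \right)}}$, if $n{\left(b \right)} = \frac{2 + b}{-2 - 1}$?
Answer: $- \frac{1}{16} \approx -0.0625$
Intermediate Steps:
$n{\left(b \right)} = - \frac{2}{3} - \frac{b}{3}$ ($n{\left(b \right)} = \frac{2 + b}{-3} = \left(2 + b\right) \left(- \frac{1}{3}\right) = - \frac{2}{3} - \frac{b}{3}$)
$q{\left(Q,D \right)} = 12$ ($q{\left(Q,D \right)} = 2 - -10 = 2 + 10 = 12$)
$\frac{1}{\left(-7\right) 4 + q{\left(-26,n{\left(-3 \right)} \right)}} = \frac{1}{\left(-7\right) 4 + 12} = \frac{1}{-28 + 12} = \frac{1}{-16} = - \frac{1}{16}$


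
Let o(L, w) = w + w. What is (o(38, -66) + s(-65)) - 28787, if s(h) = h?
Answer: -28984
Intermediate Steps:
o(L, w) = 2*w
(o(38, -66) + s(-65)) - 28787 = (2*(-66) - 65) - 28787 = (-132 - 65) - 28787 = -197 - 28787 = -28984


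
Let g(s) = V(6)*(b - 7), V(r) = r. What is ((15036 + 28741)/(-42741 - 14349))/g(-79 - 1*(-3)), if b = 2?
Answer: 43777/1712700 ≈ 0.025560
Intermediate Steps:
g(s) = -30 (g(s) = 6*(2 - 7) = 6*(-5) = -30)
((15036 + 28741)/(-42741 - 14349))/g(-79 - 1*(-3)) = ((15036 + 28741)/(-42741 - 14349))/(-30) = (43777/(-57090))*(-1/30) = (43777*(-1/57090))*(-1/30) = -43777/57090*(-1/30) = 43777/1712700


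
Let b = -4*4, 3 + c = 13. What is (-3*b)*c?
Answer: 480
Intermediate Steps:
c = 10 (c = -3 + 13 = 10)
b = -16
(-3*b)*c = -3*(-16)*10 = 48*10 = 480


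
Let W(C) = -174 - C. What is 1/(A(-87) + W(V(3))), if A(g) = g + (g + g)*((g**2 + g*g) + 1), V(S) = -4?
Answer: -1/2634443 ≈ -3.7959e-7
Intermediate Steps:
A(g) = g + 2*g*(1 + 2*g**2) (A(g) = g + (2*g)*((g**2 + g**2) + 1) = g + (2*g)*(2*g**2 + 1) = g + (2*g)*(1 + 2*g**2) = g + 2*g*(1 + 2*g**2))
1/(A(-87) + W(V(3))) = 1/(-87*(3 + 4*(-87)**2) + (-174 - 1*(-4))) = 1/(-87*(3 + 4*7569) + (-174 + 4)) = 1/(-87*(3 + 30276) - 170) = 1/(-87*30279 - 170) = 1/(-2634273 - 170) = 1/(-2634443) = -1/2634443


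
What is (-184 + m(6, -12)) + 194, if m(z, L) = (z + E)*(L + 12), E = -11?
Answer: 10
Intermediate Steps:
m(z, L) = (-11 + z)*(12 + L) (m(z, L) = (z - 11)*(L + 12) = (-11 + z)*(12 + L))
(-184 + m(6, -12)) + 194 = (-184 + (-132 - 11*(-12) + 12*6 - 12*6)) + 194 = (-184 + (-132 + 132 + 72 - 72)) + 194 = (-184 + 0) + 194 = -184 + 194 = 10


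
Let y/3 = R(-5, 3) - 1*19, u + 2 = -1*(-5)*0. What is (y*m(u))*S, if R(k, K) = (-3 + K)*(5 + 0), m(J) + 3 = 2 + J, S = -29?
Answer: -4959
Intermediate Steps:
u = -2 (u = -2 - 1*(-5)*0 = -2 + 5*0 = -2 + 0 = -2)
m(J) = -1 + J (m(J) = -3 + (2 + J) = -1 + J)
R(k, K) = -15 + 5*K (R(k, K) = (-3 + K)*5 = -15 + 5*K)
y = -57 (y = 3*((-15 + 5*3) - 1*19) = 3*((-15 + 15) - 19) = 3*(0 - 19) = 3*(-19) = -57)
(y*m(u))*S = -57*(-1 - 2)*(-29) = -57*(-3)*(-29) = 171*(-29) = -4959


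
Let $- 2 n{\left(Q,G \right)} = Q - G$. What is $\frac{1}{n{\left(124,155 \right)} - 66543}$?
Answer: $- \frac{2}{133055} \approx -1.5031 \cdot 10^{-5}$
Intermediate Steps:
$n{\left(Q,G \right)} = \frac{G}{2} - \frac{Q}{2}$ ($n{\left(Q,G \right)} = - \frac{Q - G}{2} = \frac{G}{2} - \frac{Q}{2}$)
$\frac{1}{n{\left(124,155 \right)} - 66543} = \frac{1}{\left(\frac{1}{2} \cdot 155 - 62\right) - 66543} = \frac{1}{\left(\frac{155}{2} - 62\right) - 66543} = \frac{1}{\frac{31}{2} - 66543} = \frac{1}{- \frac{133055}{2}} = - \frac{2}{133055}$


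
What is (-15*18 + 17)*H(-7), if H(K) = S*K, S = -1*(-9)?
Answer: 15939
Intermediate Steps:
S = 9
H(K) = 9*K
(-15*18 + 17)*H(-7) = (-15*18 + 17)*(9*(-7)) = (-270 + 17)*(-63) = -253*(-63) = 15939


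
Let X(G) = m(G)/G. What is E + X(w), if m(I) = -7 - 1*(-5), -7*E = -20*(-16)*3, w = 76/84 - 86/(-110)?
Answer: -943125/6818 ≈ -138.33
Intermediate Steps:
w = 1948/1155 (w = 76*(1/84) - 86*(-1/110) = 19/21 + 43/55 = 1948/1155 ≈ 1.6866)
E = -960/7 (E = -(-20*(-16))*3/7 = -320*3/7 = -⅐*960 = -960/7 ≈ -137.14)
m(I) = -2 (m(I) = -7 + 5 = -2)
X(G) = -2/G
E + X(w) = -960/7 - 2/1948/1155 = -960/7 - 2*1155/1948 = -960/7 - 1155/974 = -943125/6818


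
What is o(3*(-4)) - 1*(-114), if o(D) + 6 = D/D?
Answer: 109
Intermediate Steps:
o(D) = -5 (o(D) = -6 + D/D = -6 + 1 = -5)
o(3*(-4)) - 1*(-114) = -5 - 1*(-114) = -5 + 114 = 109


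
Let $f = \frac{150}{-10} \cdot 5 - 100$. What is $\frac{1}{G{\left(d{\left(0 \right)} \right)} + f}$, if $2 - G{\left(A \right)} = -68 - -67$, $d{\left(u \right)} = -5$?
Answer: $- \frac{1}{172} \approx -0.005814$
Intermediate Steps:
$G{\left(A \right)} = 3$ ($G{\left(A \right)} = 2 - \left(-68 - -67\right) = 2 - \left(-68 + 67\right) = 2 - -1 = 2 + 1 = 3$)
$f = -175$ ($f = 150 \left(- \frac{1}{10}\right) 5 - 100 = \left(-15\right) 5 - 100 = -75 - 100 = -175$)
$\frac{1}{G{\left(d{\left(0 \right)} \right)} + f} = \frac{1}{3 - 175} = \frac{1}{-172} = - \frac{1}{172}$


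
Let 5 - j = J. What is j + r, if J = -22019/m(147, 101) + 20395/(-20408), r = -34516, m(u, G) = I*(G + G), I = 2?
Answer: -71019948455/2061208 ≈ -34456.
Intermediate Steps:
m(u, G) = 4*G (m(u, G) = 2*(G + G) = 2*(2*G) = 4*G)
J = -114400833/2061208 (J = -22019/(4*101) + 20395/(-20408) = -22019/404 + 20395*(-1/20408) = -22019*1/404 - 20395/20408 = -22019/404 - 20395/20408 = -114400833/2061208 ≈ -55.502)
j = 124706873/2061208 (j = 5 - 1*(-114400833/2061208) = 5 + 114400833/2061208 = 124706873/2061208 ≈ 60.502)
j + r = 124706873/2061208 - 34516 = -71019948455/2061208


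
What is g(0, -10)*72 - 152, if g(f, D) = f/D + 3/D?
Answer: -868/5 ≈ -173.60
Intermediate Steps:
g(f, D) = 3/D + f/D
g(0, -10)*72 - 152 = ((3 + 0)/(-10))*72 - 152 = -⅒*3*72 - 152 = -3/10*72 - 152 = -108/5 - 152 = -868/5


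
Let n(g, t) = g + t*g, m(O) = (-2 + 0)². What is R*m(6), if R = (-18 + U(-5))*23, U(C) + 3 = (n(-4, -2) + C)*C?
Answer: -1472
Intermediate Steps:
m(O) = 4 (m(O) = (-2)² = 4)
n(g, t) = g + g*t
U(C) = -3 + C*(4 + C) (U(C) = -3 + (-4*(1 - 2) + C)*C = -3 + (-4*(-1) + C)*C = -3 + (4 + C)*C = -3 + C*(4 + C))
R = -368 (R = (-18 + (-3 + (-5)² + 4*(-5)))*23 = (-18 + (-3 + 25 - 20))*23 = (-18 + 2)*23 = -16*23 = -368)
R*m(6) = -368*4 = -1472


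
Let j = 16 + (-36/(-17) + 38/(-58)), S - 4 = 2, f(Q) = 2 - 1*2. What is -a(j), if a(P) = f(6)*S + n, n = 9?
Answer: -9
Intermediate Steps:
f(Q) = 0 (f(Q) = 2 - 2 = 0)
S = 6 (S = 4 + 2 = 6)
j = 8609/493 (j = 16 + (-36*(-1/17) + 38*(-1/58)) = 16 + (36/17 - 19/29) = 16 + 721/493 = 8609/493 ≈ 17.462)
a(P) = 9 (a(P) = 0*6 + 9 = 0 + 9 = 9)
-a(j) = -1*9 = -9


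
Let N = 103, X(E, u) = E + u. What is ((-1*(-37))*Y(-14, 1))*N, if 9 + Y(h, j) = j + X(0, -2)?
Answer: -38110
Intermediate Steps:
Y(h, j) = -11 + j (Y(h, j) = -9 + (j + (0 - 2)) = -9 + (j - 2) = -9 + (-2 + j) = -11 + j)
((-1*(-37))*Y(-14, 1))*N = ((-1*(-37))*(-11 + 1))*103 = (37*(-10))*103 = -370*103 = -38110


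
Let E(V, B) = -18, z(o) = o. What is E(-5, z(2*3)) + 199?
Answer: 181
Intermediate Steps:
E(-5, z(2*3)) + 199 = -18 + 199 = 181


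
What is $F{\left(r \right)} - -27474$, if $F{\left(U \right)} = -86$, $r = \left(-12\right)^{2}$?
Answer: $27388$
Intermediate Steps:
$r = 144$
$F{\left(r \right)} - -27474 = -86 - -27474 = -86 + 27474 = 27388$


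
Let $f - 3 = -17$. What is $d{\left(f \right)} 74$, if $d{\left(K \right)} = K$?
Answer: $-1036$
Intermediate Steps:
$f = -14$ ($f = 3 - 17 = -14$)
$d{\left(f \right)} 74 = \left(-14\right) 74 = -1036$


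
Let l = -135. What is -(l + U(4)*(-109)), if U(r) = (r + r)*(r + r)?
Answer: 7111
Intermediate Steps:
U(r) = 4*r² (U(r) = (2*r)*(2*r) = 4*r²)
-(l + U(4)*(-109)) = -(-135 + (4*4²)*(-109)) = -(-135 + (4*16)*(-109)) = -(-135 + 64*(-109)) = -(-135 - 6976) = -1*(-7111) = 7111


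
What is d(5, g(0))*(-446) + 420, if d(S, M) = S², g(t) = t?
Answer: -10730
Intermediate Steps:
d(5, g(0))*(-446) + 420 = 5²*(-446) + 420 = 25*(-446) + 420 = -11150 + 420 = -10730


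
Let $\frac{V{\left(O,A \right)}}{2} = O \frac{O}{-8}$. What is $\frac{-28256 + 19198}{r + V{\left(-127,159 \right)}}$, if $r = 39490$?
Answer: $- \frac{36232}{141831} \approx -0.25546$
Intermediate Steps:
$V{\left(O,A \right)} = - \frac{O^{2}}{4}$ ($V{\left(O,A \right)} = 2 O \frac{O}{-8} = 2 O O \left(- \frac{1}{8}\right) = 2 O \left(- \frac{O}{8}\right) = 2 \left(- \frac{O^{2}}{8}\right) = - \frac{O^{2}}{4}$)
$\frac{-28256 + 19198}{r + V{\left(-127,159 \right)}} = \frac{-28256 + 19198}{39490 - \frac{\left(-127\right)^{2}}{4}} = - \frac{9058}{39490 - \frac{16129}{4}} = - \frac{9058}{\frac{141831}{4}} = \left(-9058\right) \frac{4}{141831} = - \frac{36232}{141831}$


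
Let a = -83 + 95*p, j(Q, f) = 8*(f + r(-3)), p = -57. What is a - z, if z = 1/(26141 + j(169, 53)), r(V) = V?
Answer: -145922419/26541 ≈ -5498.0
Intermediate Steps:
j(Q, f) = -24 + 8*f (j(Q, f) = 8*(f - 3) = 8*(-3 + f) = -24 + 8*f)
z = 1/26541 (z = 1/(26141 + (-24 + 8*53)) = 1/(26141 + (-24 + 424)) = 1/(26141 + 400) = 1/26541 ≈ 3.7678e-5)
a = -5498 (a = -83 + 95*(-57) = -83 - 5415 = -5498)
a - z = -5498 - 1*1/26541 = -5498 - 1/26541 = -145922419/26541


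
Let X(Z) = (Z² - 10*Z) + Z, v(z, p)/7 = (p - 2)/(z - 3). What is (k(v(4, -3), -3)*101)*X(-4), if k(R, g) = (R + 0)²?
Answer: 6433700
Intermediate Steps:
v(z, p) = 7*(-2 + p)/(-3 + z) (v(z, p) = 7*((p - 2)/(z - 3)) = 7*((-2 + p)/(-3 + z)) = 7*(-2 + p)/(-3 + z))
X(Z) = Z² - 9*Z
k(R, g) = R²
(k(v(4, -3), -3)*101)*X(-4) = ((7*(-2 - 3)/(-3 + 4))²*101)*(-4*(-9 - 4)) = ((7*(-5)/1)²*101)*(-4*(-13)) = ((7*1*(-5))²*101)*52 = ((-35)²*101)*52 = (1225*101)*52 = 123725*52 = 6433700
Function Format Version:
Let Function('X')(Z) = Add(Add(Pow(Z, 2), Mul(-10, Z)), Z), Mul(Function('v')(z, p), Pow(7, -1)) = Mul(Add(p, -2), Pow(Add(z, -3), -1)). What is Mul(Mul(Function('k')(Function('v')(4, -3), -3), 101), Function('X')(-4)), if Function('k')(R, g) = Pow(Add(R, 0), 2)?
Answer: 6433700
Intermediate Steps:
Function('v')(z, p) = Mul(7, Pow(Add(-3, z), -1), Add(-2, p)) (Function('v')(z, p) = Mul(7, Mul(Add(p, -2), Pow(Add(z, -3), -1))) = Mul(7, Mul(Add(-2, p), Pow(Add(-3, z), -1))) = Mul(7, Mul(Pow(Add(-3, z), -1), Add(-2, p))) = Mul(7, Pow(Add(-3, z), -1), Add(-2, p)))
Function('X')(Z) = Add(Pow(Z, 2), Mul(-9, Z))
Function('k')(R, g) = Pow(R, 2)
Mul(Mul(Function('k')(Function('v')(4, -3), -3), 101), Function('X')(-4)) = Mul(Mul(Pow(Mul(7, Pow(Add(-3, 4), -1), Add(-2, -3)), 2), 101), Mul(-4, Add(-9, -4))) = Mul(Mul(Pow(Mul(7, Pow(1, -1), -5), 2), 101), Mul(-4, -13)) = Mul(Mul(Pow(Mul(7, 1, -5), 2), 101), 52) = Mul(Mul(Pow(-35, 2), 101), 52) = Mul(Mul(1225, 101), 52) = Mul(123725, 52) = 6433700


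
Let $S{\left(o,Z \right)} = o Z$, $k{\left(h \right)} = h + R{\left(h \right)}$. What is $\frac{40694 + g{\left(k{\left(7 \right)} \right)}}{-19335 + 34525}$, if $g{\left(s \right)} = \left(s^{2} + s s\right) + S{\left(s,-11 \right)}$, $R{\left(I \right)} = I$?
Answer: $\frac{20466}{7595} \approx 2.6947$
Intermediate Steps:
$k{\left(h \right)} = 2 h$ ($k{\left(h \right)} = h + h = 2 h$)
$S{\left(o,Z \right)} = Z o$
$g{\left(s \right)} = - 11 s + 2 s^{2}$ ($g{\left(s \right)} = \left(s^{2} + s s\right) - 11 s = \left(s^{2} + s^{2}\right) - 11 s = 2 s^{2} - 11 s = - 11 s + 2 s^{2}$)
$\frac{40694 + g{\left(k{\left(7 \right)} \right)}}{-19335 + 34525} = \frac{40694 + 2 \cdot 7 \left(-11 + 2 \cdot 2 \cdot 7\right)}{-19335 + 34525} = \frac{40694 + 14 \left(-11 + 2 \cdot 14\right)}{15190} = \left(40694 + 14 \left(-11 + 28\right)\right) \frac{1}{15190} = \left(40694 + 14 \cdot 17\right) \frac{1}{15190} = \left(40694 + 238\right) \frac{1}{15190} = 40932 \cdot \frac{1}{15190} = \frac{20466}{7595}$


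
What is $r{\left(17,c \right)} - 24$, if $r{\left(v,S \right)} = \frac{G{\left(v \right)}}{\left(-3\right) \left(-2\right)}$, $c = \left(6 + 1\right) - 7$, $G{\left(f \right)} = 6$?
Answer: $-23$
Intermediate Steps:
$c = 0$ ($c = 7 - 7 = 0$)
$r{\left(v,S \right)} = 1$ ($r{\left(v,S \right)} = \frac{6}{\left(-3\right) \left(-2\right)} = \frac{6}{6} = 6 \cdot \frac{1}{6} = 1$)
$r{\left(17,c \right)} - 24 = 1 - 24 = -23$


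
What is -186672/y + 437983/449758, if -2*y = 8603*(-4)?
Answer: -38210644939/3869268074 ≈ -9.8754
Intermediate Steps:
y = 17206 (y = -8603*(-4)/2 = -½*(-34412) = 17206)
-186672/y + 437983/449758 = -186672/17206 + 437983/449758 = -186672*1/17206 + 437983*(1/449758) = -93336/8603 + 437983/449758 = -38210644939/3869268074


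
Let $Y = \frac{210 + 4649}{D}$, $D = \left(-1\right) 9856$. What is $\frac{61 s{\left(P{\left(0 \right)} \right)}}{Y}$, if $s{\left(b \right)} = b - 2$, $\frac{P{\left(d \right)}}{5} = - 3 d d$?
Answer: $\frac{1202432}{4859} \approx 247.46$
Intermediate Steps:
$P{\left(d \right)} = - 15 d^{2}$ ($P{\left(d \right)} = 5 - 3 d d = 5 \left(- 3 d^{2}\right) = - 15 d^{2}$)
$s{\left(b \right)} = -2 + b$ ($s{\left(b \right)} = b - 2 = -2 + b$)
$D = -9856$
$Y = - \frac{4859}{9856}$ ($Y = \frac{210 + 4649}{-9856} = 4859 \left(- \frac{1}{9856}\right) = - \frac{4859}{9856} \approx -0.493$)
$\frac{61 s{\left(P{\left(0 \right)} \right)}}{Y} = \frac{61 \left(-2 - 15 \cdot 0^{2}\right)}{- \frac{4859}{9856}} = 61 \left(-2 - 0\right) \left(- \frac{9856}{4859}\right) = 61 \left(-2 + 0\right) \left(- \frac{9856}{4859}\right) = 61 \left(-2\right) \left(- \frac{9856}{4859}\right) = \left(-122\right) \left(- \frac{9856}{4859}\right) = \frac{1202432}{4859}$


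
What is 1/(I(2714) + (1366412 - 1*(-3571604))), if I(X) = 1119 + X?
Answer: 1/4941849 ≈ 2.0235e-7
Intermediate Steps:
1/(I(2714) + (1366412 - 1*(-3571604))) = 1/((1119 + 2714) + (1366412 - 1*(-3571604))) = 1/(3833 + (1366412 + 3571604)) = 1/(3833 + 4938016) = 1/4941849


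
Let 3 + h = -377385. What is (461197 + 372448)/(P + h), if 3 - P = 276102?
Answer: -833645/653487 ≈ -1.2757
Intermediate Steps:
P = -276099 (P = 3 - 1*276102 = 3 - 276102 = -276099)
h = -377388 (h = -3 - 377385 = -377388)
(461197 + 372448)/(P + h) = (461197 + 372448)/(-276099 - 377388) = 833645/(-653487) = 833645*(-1/653487) = -833645/653487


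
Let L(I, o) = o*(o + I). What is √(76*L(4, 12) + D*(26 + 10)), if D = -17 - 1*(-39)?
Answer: 2*√3846 ≈ 124.03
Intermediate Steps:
D = 22 (D = -17 + 39 = 22)
L(I, o) = o*(I + o)
√(76*L(4, 12) + D*(26 + 10)) = √(76*(12*(4 + 12)) + 22*(26 + 10)) = √(76*(12*16) + 22*36) = √(76*192 + 792) = √(14592 + 792) = √15384 = 2*√3846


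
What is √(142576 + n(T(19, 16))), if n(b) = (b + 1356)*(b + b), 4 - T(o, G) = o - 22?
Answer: 3*√17962 ≈ 402.07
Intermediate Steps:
T(o, G) = 26 - o (T(o, G) = 4 - (o - 22) = 4 - (-22 + o) = 4 + (22 - o) = 26 - o)
n(b) = 2*b*(1356 + b) (n(b) = (1356 + b)*(2*b) = 2*b*(1356 + b))
√(142576 + n(T(19, 16))) = √(142576 + 2*(26 - 1*19)*(1356 + (26 - 1*19))) = √(142576 + 2*(26 - 19)*(1356 + (26 - 19))) = √(142576 + 2*7*(1356 + 7)) = √(142576 + 2*7*1363) = √(142576 + 19082) = √161658 = 3*√17962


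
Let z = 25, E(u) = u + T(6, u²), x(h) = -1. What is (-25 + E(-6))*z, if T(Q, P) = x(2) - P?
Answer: -1700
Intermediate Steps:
T(Q, P) = -1 - P
E(u) = -1 + u - u² (E(u) = u + (-1 - u²) = -1 + u - u²)
(-25 + E(-6))*z = (-25 + (-1 - 6 - 1*(-6)²))*25 = (-25 + (-1 - 6 - 1*36))*25 = (-25 + (-1 - 6 - 36))*25 = (-25 - 43)*25 = -68*25 = -1700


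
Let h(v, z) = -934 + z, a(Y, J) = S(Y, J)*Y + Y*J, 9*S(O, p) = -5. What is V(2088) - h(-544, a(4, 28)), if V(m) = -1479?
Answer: -5893/9 ≈ -654.78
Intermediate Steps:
S(O, p) = -5/9 (S(O, p) = (⅑)*(-5) = -5/9)
a(Y, J) = -5*Y/9 + J*Y (a(Y, J) = -5*Y/9 + Y*J = -5*Y/9 + J*Y)
V(2088) - h(-544, a(4, 28)) = -1479 - (-934 + (⅑)*4*(-5 + 9*28)) = -1479 - (-934 + (⅑)*4*(-5 + 252)) = -1479 - (-934 + (⅑)*4*247) = -1479 - (-934 + 988/9) = -1479 - 1*(-7418/9) = -1479 + 7418/9 = -5893/9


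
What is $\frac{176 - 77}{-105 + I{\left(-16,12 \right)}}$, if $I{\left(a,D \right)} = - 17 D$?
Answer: $- \frac{33}{103} \approx -0.32039$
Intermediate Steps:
$\frac{176 - 77}{-105 + I{\left(-16,12 \right)}} = \frac{176 - 77}{-105 - 204} = \frac{99}{-105 - 204} = \frac{99}{-309} = 99 \left(- \frac{1}{309}\right) = - \frac{33}{103}$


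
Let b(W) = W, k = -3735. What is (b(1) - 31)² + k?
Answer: -2835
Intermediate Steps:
(b(1) - 31)² + k = (1 - 31)² - 3735 = (-30)² - 3735 = 900 - 3735 = -2835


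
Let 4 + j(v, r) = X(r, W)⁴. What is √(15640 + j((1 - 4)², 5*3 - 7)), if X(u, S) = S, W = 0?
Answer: 2*√3909 ≈ 125.04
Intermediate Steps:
j(v, r) = -4 (j(v, r) = -4 + 0⁴ = -4 + 0 = -4)
√(15640 + j((1 - 4)², 5*3 - 7)) = √(15640 - 4) = √15636 = 2*√3909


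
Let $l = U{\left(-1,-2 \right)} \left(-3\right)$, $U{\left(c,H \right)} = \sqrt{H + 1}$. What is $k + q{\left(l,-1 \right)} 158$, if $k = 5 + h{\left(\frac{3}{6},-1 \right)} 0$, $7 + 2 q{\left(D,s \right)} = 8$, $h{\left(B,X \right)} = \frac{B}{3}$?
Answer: $84$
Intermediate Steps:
$U{\left(c,H \right)} = \sqrt{1 + H}$
$h{\left(B,X \right)} = \frac{B}{3}$ ($h{\left(B,X \right)} = B \frac{1}{3} = \frac{B}{3}$)
$l = - 3 i$ ($l = \sqrt{1 - 2} \left(-3\right) = \sqrt{-1} \left(-3\right) = i \left(-3\right) = - 3 i \approx - 3.0 i$)
$q{\left(D,s \right)} = \frac{1}{2}$ ($q{\left(D,s \right)} = - \frac{7}{2} + \frac{1}{2} \cdot 8 = - \frac{7}{2} + 4 = \frac{1}{2}$)
$k = 5$ ($k = 5 + \frac{3 \cdot \frac{1}{6}}{3} \cdot 0 = 5 + \frac{1}{3} \cdot \frac{1}{2} \cdot 0 = 5 + \frac{1}{6} \cdot 0 = 5 + 0 = 5$)
$k + q{\left(l,-1 \right)} 158 = 5 + \frac{1}{2} \cdot 158 = 5 + 79 = 84$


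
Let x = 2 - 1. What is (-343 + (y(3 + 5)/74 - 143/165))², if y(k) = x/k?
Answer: 9323990497441/78854400 ≈ 1.1824e+5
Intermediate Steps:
x = 1
y(k) = 1/k
(-343 + (y(3 + 5)/74 - 143/165))² = (-343 + (1/((3 + 5)*74) - 143/165))² = (-343 + ((1/74)/8 - 143*1/165))² = (-343 + ((⅛)*(1/74) - 13/15))² = (-343 + (1/592 - 13/15))² = (-343 - 7681/8880)² = (-3053521/8880)² = 9323990497441/78854400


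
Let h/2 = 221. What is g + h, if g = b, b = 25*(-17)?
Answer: 17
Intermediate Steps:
b = -425
g = -425
h = 442 (h = 2*221 = 442)
g + h = -425 + 442 = 17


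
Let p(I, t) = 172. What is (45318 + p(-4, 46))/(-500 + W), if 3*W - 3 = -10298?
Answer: -27294/2359 ≈ -11.570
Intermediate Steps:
W = -10295/3 (W = 1 + (⅓)*(-10298) = 1 - 10298/3 = -10295/3 ≈ -3431.7)
(45318 + p(-4, 46))/(-500 + W) = (45318 + 172)/(-500 - 10295/3) = 45490/(-11795/3) = 45490*(-3/11795) = -27294/2359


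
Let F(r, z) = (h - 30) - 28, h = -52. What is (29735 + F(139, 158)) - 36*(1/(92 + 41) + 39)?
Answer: 3753357/133 ≈ 28221.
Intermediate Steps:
F(r, z) = -110 (F(r, z) = (-52 - 30) - 28 = -82 - 28 = -110)
(29735 + F(139, 158)) - 36*(1/(92 + 41) + 39) = (29735 - 110) - 36*(1/(92 + 41) + 39) = 29625 - 36*(1/133 + 39) = 29625 - 36*5188/133 = 29625 - 186768/133 = 3753357/133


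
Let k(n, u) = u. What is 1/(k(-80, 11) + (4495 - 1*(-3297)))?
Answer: 1/7803 ≈ 0.00012816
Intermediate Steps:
1/(k(-80, 11) + (4495 - 1*(-3297))) = 1/(11 + (4495 - 1*(-3297))) = 1/(11 + (4495 + 3297)) = 1/(11 + 7792) = 1/7803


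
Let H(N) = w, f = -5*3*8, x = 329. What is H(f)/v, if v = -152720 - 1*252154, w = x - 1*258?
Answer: -71/404874 ≈ -0.00017536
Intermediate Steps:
f = -120 (f = -15*8 = -120)
w = 71 (w = 329 - 1*258 = 329 - 258 = 71)
H(N) = 71
v = -404874 (v = -152720 - 252154 = -404874)
H(f)/v = 71/(-404874) = 71*(-1/404874) = -71/404874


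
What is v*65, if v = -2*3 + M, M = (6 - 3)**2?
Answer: 195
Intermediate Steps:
M = 9 (M = 3**2 = 9)
v = 3 (v = -2*3 + 9 = -6 + 9 = 3)
v*65 = 3*65 = 195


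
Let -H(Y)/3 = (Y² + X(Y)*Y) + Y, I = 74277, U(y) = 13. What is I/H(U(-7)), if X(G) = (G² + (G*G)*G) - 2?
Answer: -24759/30914 ≈ -0.80090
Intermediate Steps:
X(G) = -2 + G² + G³ (X(G) = (G² + G²*G) - 2 = (G² + G³) - 2 = -2 + G² + G³)
H(Y) = -3*Y - 3*Y² - 3*Y*(-2 + Y² + Y³) (H(Y) = -3*((Y² + (-2 + Y² + Y³)*Y) + Y) = -3*((Y² + Y*(-2 + Y² + Y³)) + Y) = -3*(Y + Y² + Y*(-2 + Y² + Y³)) = -3*Y - 3*Y² - 3*Y*(-2 + Y² + Y³))
I/H(U(-7)) = 74277/((3*13*(1 - 1*13 - 1*13² - 1*13³))) = 74277/((3*13*(1 - 13 - 1*169 - 1*2197))) = 74277/((3*13*(1 - 13 - 169 - 2197))) = 74277/((3*13*(-2378))) = 74277/(-92742) = 74277*(-1/92742) = -24759/30914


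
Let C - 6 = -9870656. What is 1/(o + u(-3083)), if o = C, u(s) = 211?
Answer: -1/9870439 ≈ -1.0131e-7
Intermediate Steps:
C = -9870650 (C = 6 - 9870656 = -9870650)
o = -9870650
1/(o + u(-3083)) = 1/(-9870650 + 211) = 1/(-9870439) = -1/9870439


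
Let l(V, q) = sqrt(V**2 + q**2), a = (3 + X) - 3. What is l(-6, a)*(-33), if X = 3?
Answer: -99*sqrt(5) ≈ -221.37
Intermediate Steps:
a = 3 (a = (3 + 3) - 3 = 6 - 3 = 3)
l(-6, a)*(-33) = sqrt((-6)**2 + 3**2)*(-33) = sqrt(36 + 9)*(-33) = sqrt(45)*(-33) = (3*sqrt(5))*(-33) = -99*sqrt(5)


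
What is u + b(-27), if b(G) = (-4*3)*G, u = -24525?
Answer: -24201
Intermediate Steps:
b(G) = -12*G
u + b(-27) = -24525 - 12*(-27) = -24525 + 324 = -24201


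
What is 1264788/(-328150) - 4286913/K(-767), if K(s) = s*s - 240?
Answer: -1075253909781/96484139675 ≈ -11.144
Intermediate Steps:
K(s) = -240 + s**2 (K(s) = s**2 - 240 = -240 + s**2)
1264788/(-328150) - 4286913/K(-767) = 1264788/(-328150) - 4286913/(-240 + (-767)**2) = 1264788*(-1/328150) - 4286913/(-240 + 588289) = -632394/164075 - 4286913/588049 = -1075253909781/96484139675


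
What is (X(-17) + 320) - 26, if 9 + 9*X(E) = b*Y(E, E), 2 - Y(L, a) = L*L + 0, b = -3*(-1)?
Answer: 592/3 ≈ 197.33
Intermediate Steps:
b = 3
Y(L, a) = 2 - L**2 (Y(L, a) = 2 - (L*L + 0) = 2 - (L**2 + 0) = 2 - L**2)
X(E) = -1/3 - E**2/3 (X(E) = -1 + (3*(2 - E**2))/9 = -1 + (6 - 3*E**2)/9 = -1 + (2/3 - E**2/3) = -1/3 - E**2/3)
(X(-17) + 320) - 26 = ((-1/3 - 1/3*(-17)**2) + 320) - 26 = ((-1/3 - 1/3*289) + 320) - 26 = ((-1/3 - 289/3) + 320) - 26 = (-290/3 + 320) - 26 = 670/3 - 26 = 592/3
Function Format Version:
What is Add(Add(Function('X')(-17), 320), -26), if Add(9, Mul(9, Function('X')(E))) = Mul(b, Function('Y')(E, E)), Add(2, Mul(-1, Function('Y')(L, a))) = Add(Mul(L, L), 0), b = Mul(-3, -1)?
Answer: Rational(592, 3) ≈ 197.33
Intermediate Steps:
b = 3
Function('Y')(L, a) = Add(2, Mul(-1, Pow(L, 2))) (Function('Y')(L, a) = Add(2, Mul(-1, Add(Mul(L, L), 0))) = Add(2, Mul(-1, Add(Pow(L, 2), 0))) = Add(2, Mul(-1, Pow(L, 2))))
Function('X')(E) = Add(Rational(-1, 3), Mul(Rational(-1, 3), Pow(E, 2))) (Function('X')(E) = Add(-1, Mul(Rational(1, 9), Mul(3, Add(2, Mul(-1, Pow(E, 2)))))) = Add(-1, Mul(Rational(1, 9), Add(6, Mul(-3, Pow(E, 2))))) = Add(-1, Add(Rational(2, 3), Mul(Rational(-1, 3), Pow(E, 2)))) = Add(Rational(-1, 3), Mul(Rational(-1, 3), Pow(E, 2))))
Add(Add(Function('X')(-17), 320), -26) = Add(Add(Add(Rational(-1, 3), Mul(Rational(-1, 3), Pow(-17, 2))), 320), -26) = Add(Add(Add(Rational(-1, 3), Mul(Rational(-1, 3), 289)), 320), -26) = Add(Add(Add(Rational(-1, 3), Rational(-289, 3)), 320), -26) = Add(Add(Rational(-290, 3), 320), -26) = Add(Rational(670, 3), -26) = Rational(592, 3)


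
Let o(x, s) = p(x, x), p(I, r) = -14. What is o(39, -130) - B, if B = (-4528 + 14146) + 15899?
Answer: -25531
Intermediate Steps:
o(x, s) = -14
B = 25517 (B = 9618 + 15899 = 25517)
o(39, -130) - B = -14 - 1*25517 = -14 - 25517 = -25531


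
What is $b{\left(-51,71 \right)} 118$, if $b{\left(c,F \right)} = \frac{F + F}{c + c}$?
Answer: $- \frac{8378}{51} \approx -164.27$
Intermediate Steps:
$b{\left(c,F \right)} = \frac{F}{c}$ ($b{\left(c,F \right)} = \frac{2 F}{2 c} = 2 F \frac{1}{2 c} = \frac{F}{c}$)
$b{\left(-51,71 \right)} 118 = \frac{71}{-51} \cdot 118 = 71 \left(- \frac{1}{51}\right) 118 = \left(- \frac{71}{51}\right) 118 = - \frac{8378}{51}$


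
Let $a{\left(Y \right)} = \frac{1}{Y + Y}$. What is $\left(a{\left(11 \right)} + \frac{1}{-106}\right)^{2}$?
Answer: $\frac{441}{339889} \approx 0.0012975$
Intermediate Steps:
$a{\left(Y \right)} = \frac{1}{2 Y}$
$\left(a{\left(11 \right)} + \frac{1}{-106}\right)^{2} = \left(\frac{1}{2 \cdot 11} + \frac{1}{-106}\right)^{2} = \left(\frac{1}{2} \cdot \frac{1}{11} - \frac{1}{106}\right)^{2} = \left(\frac{1}{22} - \frac{1}{106}\right)^{2} = \left(\frac{21}{583}\right)^{2} = \frac{441}{339889}$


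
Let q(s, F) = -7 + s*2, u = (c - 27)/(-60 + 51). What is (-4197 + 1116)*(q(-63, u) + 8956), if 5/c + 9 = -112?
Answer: -27183663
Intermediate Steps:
c = -5/121 (c = 5/(-9 - 112) = 5/(-121) = 5*(-1/121) = -5/121 ≈ -0.041322)
u = 3272/1089 (u = (-5/121 - 27)/(-60 + 51) = -3272/121/(-9) = -3272/121*(-⅑) = 3272/1089 ≈ 3.0046)
q(s, F) = -7 + 2*s
(-4197 + 1116)*(q(-63, u) + 8956) = (-4197 + 1116)*((-7 + 2*(-63)) + 8956) = -3081*((-7 - 126) + 8956) = -3081*(-133 + 8956) = -3081*8823 = -27183663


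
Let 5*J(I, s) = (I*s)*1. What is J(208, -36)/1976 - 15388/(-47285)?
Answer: -388532/898415 ≈ -0.43246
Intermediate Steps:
J(I, s) = I*s/5 (J(I, s) = ((I*s)*1)/5 = (I*s)/5 = I*s/5)
J(208, -36)/1976 - 15388/(-47285) = ((⅕)*208*(-36))/1976 - 15388/(-47285) = -7488/5*1/1976 - 15388*(-1/47285) = -72/95 + 15388/47285 = -388532/898415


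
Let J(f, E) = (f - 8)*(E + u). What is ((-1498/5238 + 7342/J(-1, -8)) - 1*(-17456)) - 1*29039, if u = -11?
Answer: -574259372/49761 ≈ -11540.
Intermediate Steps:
J(f, E) = (-11 + E)*(-8 + f) (J(f, E) = (f - 8)*(E - 11) = (-8 + f)*(-11 + E) = (-11 + E)*(-8 + f))
((-1498/5238 + 7342/J(-1, -8)) - 1*(-17456)) - 1*29039 = ((-1498/5238 + 7342/(88 - 11*(-1) - 8*(-8) - 8*(-1))) - 1*(-17456)) - 1*29039 = ((-1498*1/5238 + 7342/(88 + 11 + 64 + 8)) + 17456) - 29039 = ((-749/2619 + 7342/171) + 17456) - 29039 = (2122291/49761 + 17456) - 29039 = 870750307/49761 - 29039 = -574259372/49761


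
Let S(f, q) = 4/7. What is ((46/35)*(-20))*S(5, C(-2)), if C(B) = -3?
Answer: -736/49 ≈ -15.020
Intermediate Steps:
S(f, q) = 4/7 (S(f, q) = 4*(⅐) = 4/7)
((46/35)*(-20))*S(5, C(-2)) = ((46/35)*(-20))*(4/7) = -184/7*4/7 = -736/49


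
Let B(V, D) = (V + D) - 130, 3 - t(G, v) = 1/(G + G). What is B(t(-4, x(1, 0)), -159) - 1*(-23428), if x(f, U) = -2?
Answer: 185137/8 ≈ 23142.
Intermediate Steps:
t(G, v) = 3 - 1/(2*G) (t(G, v) = 3 - 1/(G + G) = 3 - 1/(2*G))
B(V, D) = -130 + D + V (B(V, D) = (D + V) - 130 = -130 + D + V)
B(t(-4, x(1, 0)), -159) - 1*(-23428) = (-130 - 159 + (3 - 1/2/(-4))) - 1*(-23428) = (-130 - 159 + (3 - 1/2*(-1/4))) + 23428 = (-130 - 159 + (3 + 1/8)) + 23428 = (-130 - 159 + 25/8) + 23428 = -2287/8 + 23428 = 185137/8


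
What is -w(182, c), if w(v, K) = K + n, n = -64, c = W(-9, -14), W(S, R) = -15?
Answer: 79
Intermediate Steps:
c = -15
w(v, K) = -64 + K (w(v, K) = K - 64 = -64 + K)
-w(182, c) = -(-64 - 15) = -1*(-79) = 79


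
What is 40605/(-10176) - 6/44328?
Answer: -24999993/6265024 ≈ -3.9904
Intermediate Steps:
40605/(-10176) - 6/44328 = 40605*(-1/10176) - 6*1/44328 = -13535/3392 - 1/7388 = -24999993/6265024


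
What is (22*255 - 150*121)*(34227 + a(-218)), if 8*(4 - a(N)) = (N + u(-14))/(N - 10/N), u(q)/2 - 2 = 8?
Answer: -3399272847465/7919 ≈ -4.2926e+8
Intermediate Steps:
u(q) = 20 (u(q) = 4 + 2*8 = 4 + 16 = 20)
a(N) = 4 - (20 + N)/(8*(N - 10/N)) (a(N) = 4 - (N + 20)/(8*(N - 10/N)) = 4 - (20 + N)/(8*(N - 10/N)))
(22*255 - 150*121)*(34227 + a(-218)) = (22*255 - 150*121)*(34227 + (-320 - 20*(-218) + 31*(-218)²)/(8*(-10 + (-218)²))) = (5610 - 18150)*(34227 + (-320 + 4360 + 31*47524)/(8*(-10 + 47524))) = -12540*(34227 + (⅛)*(-320 + 4360 + 1473244)/47514) = -12540*(34227 + (⅛)*(1/47514)*1477284) = -12540*(34227 + 123107/31676) = -12540*1084297559/31676 = -3399272847465/7919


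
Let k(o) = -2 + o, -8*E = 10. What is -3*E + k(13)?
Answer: 59/4 ≈ 14.750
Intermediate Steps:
E = -5/4 (E = -1/8*10 = -5/4 ≈ -1.2500)
-3*E + k(13) = -3*(-5/4) + (-2 + 13) = 15/4 + 11 = 59/4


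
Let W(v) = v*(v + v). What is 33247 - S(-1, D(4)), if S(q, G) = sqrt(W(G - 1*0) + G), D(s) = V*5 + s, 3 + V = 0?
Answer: 33247 - sqrt(231) ≈ 33232.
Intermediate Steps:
V = -3 (V = -3 + 0 = -3)
D(s) = -15 + s (D(s) = -3*5 + s = -15 + s)
W(v) = 2*v**2 (W(v) = v*(2*v) = 2*v**2)
S(q, G) = sqrt(G + 2*G**2) (S(q, G) = sqrt(2*(G - 1*0)**2 + G) = sqrt(2*(G + 0)**2 + G) = sqrt(2*G**2 + G) = sqrt(G + 2*G**2))
33247 - S(-1, D(4)) = 33247 - sqrt((-15 + 4)*(1 + 2*(-15 + 4))) = 33247 - sqrt(-11*(1 + 2*(-11))) = 33247 - sqrt(-11*(1 - 22)) = 33247 - sqrt(-11*(-21)) = 33247 - sqrt(231)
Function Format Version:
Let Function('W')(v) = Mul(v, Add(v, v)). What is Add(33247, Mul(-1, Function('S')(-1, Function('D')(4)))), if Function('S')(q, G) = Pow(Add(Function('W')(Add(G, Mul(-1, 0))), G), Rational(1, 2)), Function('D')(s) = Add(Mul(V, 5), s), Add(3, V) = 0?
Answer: Add(33247, Mul(-1, Pow(231, Rational(1, 2)))) ≈ 33232.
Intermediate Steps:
V = -3 (V = Add(-3, 0) = -3)
Function('D')(s) = Add(-15, s) (Function('D')(s) = Add(Mul(-3, 5), s) = Add(-15, s))
Function('W')(v) = Mul(2, Pow(v, 2)) (Function('W')(v) = Mul(v, Mul(2, v)) = Mul(2, Pow(v, 2)))
Function('S')(q, G) = Pow(Add(G, Mul(2, Pow(G, 2))), Rational(1, 2)) (Function('S')(q, G) = Pow(Add(Mul(2, Pow(Add(G, Mul(-1, 0)), 2)), G), Rational(1, 2)) = Pow(Add(Mul(2, Pow(Add(G, 0), 2)), G), Rational(1, 2)) = Pow(Add(Mul(2, Pow(G, 2)), G), Rational(1, 2)) = Pow(Add(G, Mul(2, Pow(G, 2))), Rational(1, 2)))
Add(33247, Mul(-1, Function('S')(-1, Function('D')(4)))) = Add(33247, Mul(-1, Pow(Mul(Add(-15, 4), Add(1, Mul(2, Add(-15, 4)))), Rational(1, 2)))) = Add(33247, Mul(-1, Pow(Mul(-11, Add(1, Mul(2, -11))), Rational(1, 2)))) = Add(33247, Mul(-1, Pow(Mul(-11, Add(1, -22)), Rational(1, 2)))) = Add(33247, Mul(-1, Pow(Mul(-11, -21), Rational(1, 2)))) = Add(33247, Mul(-1, Pow(231, Rational(1, 2))))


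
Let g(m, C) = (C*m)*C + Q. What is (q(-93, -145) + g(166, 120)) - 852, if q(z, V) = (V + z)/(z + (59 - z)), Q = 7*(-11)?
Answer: 140978551/59 ≈ 2.3895e+6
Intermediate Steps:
Q = -77
g(m, C) = -77 + m*C² (g(m, C) = (C*m)*C - 77 = m*C² - 77 = -77 + m*C²)
q(z, V) = V/59 + z/59 (q(z, V) = (V + z)/59 = (V + z)*(1/59) = V/59 + z/59)
(q(-93, -145) + g(166, 120)) - 852 = (((1/59)*(-145) + (1/59)*(-93)) + (-77 + 166*120²)) - 852 = ((-145/59 - 93/59) + (-77 + 166*14400)) - 852 = (-238/59 + (-77 + 2390400)) - 852 = (-238/59 + 2390323) - 852 = 141028819/59 - 852 = 140978551/59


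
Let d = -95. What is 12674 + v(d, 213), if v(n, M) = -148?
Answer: 12526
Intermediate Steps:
12674 + v(d, 213) = 12674 - 148 = 12526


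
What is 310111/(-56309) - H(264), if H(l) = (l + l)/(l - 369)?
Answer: -943501/1970815 ≈ -0.47874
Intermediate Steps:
H(l) = 2*l/(-369 + l) (H(l) = (2*l)/(-369 + l) = 2*l/(-369 + l))
310111/(-56309) - H(264) = 310111/(-56309) - 2*264/(-369 + 264) = 310111*(-1/56309) - 2*264/(-105) = -310111/56309 - 2*264*(-1)/105 = -310111/56309 - 1*(-176/35) = -310111/56309 + 176/35 = -943501/1970815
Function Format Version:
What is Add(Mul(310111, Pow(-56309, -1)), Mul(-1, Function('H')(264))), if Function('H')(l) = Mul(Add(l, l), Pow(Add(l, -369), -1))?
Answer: Rational(-943501, 1970815) ≈ -0.47874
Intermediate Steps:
Function('H')(l) = Mul(2, l, Pow(Add(-369, l), -1)) (Function('H')(l) = Mul(Mul(2, l), Pow(Add(-369, l), -1)) = Mul(2, l, Pow(Add(-369, l), -1)))
Add(Mul(310111, Pow(-56309, -1)), Mul(-1, Function('H')(264))) = Add(Mul(310111, Pow(-56309, -1)), Mul(-1, Mul(2, 264, Pow(Add(-369, 264), -1)))) = Add(Mul(310111, Rational(-1, 56309)), Mul(-1, Mul(2, 264, Pow(-105, -1)))) = Add(Rational(-310111, 56309), Mul(-1, Mul(2, 264, Rational(-1, 105)))) = Add(Rational(-310111, 56309), Mul(-1, Rational(-176, 35))) = Add(Rational(-310111, 56309), Rational(176, 35)) = Rational(-943501, 1970815)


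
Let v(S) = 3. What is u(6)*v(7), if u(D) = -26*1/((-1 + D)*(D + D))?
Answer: -13/10 ≈ -1.3000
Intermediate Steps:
u(D) = -13/(D*(-1 + D)) (u(D) = -26*1/(2*D*(-1 + D)) = -13/(D*(-1 + D)))
u(6)*v(7) = -13/(6*(-1 + 6))*3 = -13*⅙/5*3 = -13*⅙*⅕*3 = -13/30*3 = -13/10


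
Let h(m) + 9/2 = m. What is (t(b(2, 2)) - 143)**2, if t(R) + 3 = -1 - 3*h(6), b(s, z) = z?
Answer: 91809/4 ≈ 22952.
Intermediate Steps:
h(m) = -9/2 + m
t(R) = -17/2 (t(R) = -3 + (-1 - 3*(-9/2 + 6)) = -3 + (-1 - 3*3/2) = -3 + (-1 - 9/2) = -3 - 11/2 = -17/2)
(t(b(2, 2)) - 143)**2 = (-17/2 - 143)**2 = (-303/2)**2 = 91809/4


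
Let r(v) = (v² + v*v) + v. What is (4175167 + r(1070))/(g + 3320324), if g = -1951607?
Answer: 6466037/1368717 ≈ 4.7242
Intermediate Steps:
r(v) = v + 2*v² (r(v) = (v² + v²) + v = 2*v² + v = v + 2*v²)
(4175167 + r(1070))/(g + 3320324) = (4175167 + 1070*(1 + 2*1070))/(-1951607 + 3320324) = (4175167 + 1070*(1 + 2140))/1368717 = (4175167 + 1070*2141)*(1/1368717) = (4175167 + 2290870)*(1/1368717) = 6466037*(1/1368717) = 6466037/1368717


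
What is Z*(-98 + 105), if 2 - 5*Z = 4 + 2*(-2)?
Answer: 14/5 ≈ 2.8000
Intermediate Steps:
Z = ⅖ (Z = ⅖ - (4 + 2*(-2))/5 = ⅖ - (4 - 4)/5 = ⅖ - ⅕*0 = ⅖ + 0 = ⅖ ≈ 0.40000)
Z*(-98 + 105) = 2*(-98 + 105)/5 = (⅖)*7 = 14/5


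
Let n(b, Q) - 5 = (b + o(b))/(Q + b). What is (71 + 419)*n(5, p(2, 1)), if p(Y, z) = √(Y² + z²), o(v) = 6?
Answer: 7595/2 - 539*√5/2 ≈ 3194.9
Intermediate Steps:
n(b, Q) = 5 + (6 + b)/(Q + b) (n(b, Q) = 5 + (b + 6)/(Q + b) = 5 + (6 + b)/(Q + b))
(71 + 419)*n(5, p(2, 1)) = (71 + 419)*((6 + 5*√(2² + 1²) + 6*5)/(√(2² + 1²) + 5)) = 490*((6 + 5*√(4 + 1) + 30)/(√(4 + 1) + 5)) = 490*((6 + 5*√5 + 30)/(√5 + 5)) = 490*((36 + 5*√5)/(5 + √5)) = 490*(36 + 5*√5)/(5 + √5)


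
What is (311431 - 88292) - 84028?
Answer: 139111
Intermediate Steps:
(311431 - 88292) - 84028 = 223139 - 84028 = 139111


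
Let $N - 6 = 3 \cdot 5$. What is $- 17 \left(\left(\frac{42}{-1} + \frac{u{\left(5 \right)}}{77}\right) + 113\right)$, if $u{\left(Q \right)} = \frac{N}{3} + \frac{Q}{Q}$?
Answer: $- \frac{93075}{77} \approx -1208.8$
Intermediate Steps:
$N = 21$ ($N = 6 + 3 \cdot 5 = 6 + 15 = 21$)
$u{\left(Q \right)} = 8$ ($u{\left(Q \right)} = \frac{21}{3} + \frac{Q}{Q} = 21 \cdot \frac{1}{3} + 1 = 7 + 1 = 8$)
$- 17 \left(\left(\frac{42}{-1} + \frac{u{\left(5 \right)}}{77}\right) + 113\right) = - 17 \left(\left(\frac{42}{-1} + \frac{8}{77}\right) + 113\right) = - 17 \left(\left(42 \left(-1\right) + 8 \cdot \frac{1}{77}\right) + 113\right) = - 17 \left(\left(-42 + \frac{8}{77}\right) + 113\right) = - 17 \left(- \frac{3226}{77} + 113\right) = \left(-17\right) \frac{5475}{77} = - \frac{93075}{77}$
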